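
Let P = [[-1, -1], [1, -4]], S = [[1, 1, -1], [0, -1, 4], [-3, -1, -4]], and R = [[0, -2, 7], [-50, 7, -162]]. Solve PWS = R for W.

Left-multiply by P⁻¹ and right-multiply by S⁻¹: W = P⁻¹RS⁻¹.
P has determinant 5; P⁻¹ = [[-4/5, 1/5], [-1/5, -1/5]].
det S = -1; the adjugate gives S⁻¹ = [[-8, -5, -3], [12, 7, 4], [3, 2, 1]].
P⁻¹R = [[-10, 3, -38], [10, -1, 31]].
W = (P⁻¹R)S⁻¹ = [[2, -5, 4], [1, 5, -3]].

W = [[2, -5, 4], [1, 5, -3]]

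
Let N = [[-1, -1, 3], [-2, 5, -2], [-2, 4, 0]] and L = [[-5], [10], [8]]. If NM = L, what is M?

Since N multiplies M on the left, M = N⁻¹L.
det N = -6; the adjugate gives N⁻¹ = [[-4/3, -2, 13/6], [-2/3, -1, 4/3], [-1/3, -1, 7/6]].
M = N⁻¹L = [[-4/3, -2, 13/6], [-2/3, -1, 4/3], [-1/3, -1, 7/6]] · [[-5], [10], [8]] = [[4], [4], [1]].

M = [[4], [4], [1]]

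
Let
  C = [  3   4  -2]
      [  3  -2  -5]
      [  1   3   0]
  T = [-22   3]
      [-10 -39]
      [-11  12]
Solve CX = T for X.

X = [[-2, -3], [-3, 5], [2, 4]]

C is on the left of X, so left-multiply by C⁻¹: X = C⁻¹T.
C has determinant 3; C⁻¹ = [[5, -2, -8], [-5/3, 2/3, 3], [11/3, -5/3, -6]].
X = C⁻¹T = [[5, -2, -8], [-5/3, 2/3, 3], [11/3, -5/3, -6]] · [[-22, 3], [-10, -39], [-11, 12]] = [[-2, -3], [-3, 5], [2, 4]].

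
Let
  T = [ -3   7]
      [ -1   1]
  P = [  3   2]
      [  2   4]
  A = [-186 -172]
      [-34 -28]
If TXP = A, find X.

Isolating X: multiply by T⁻¹ from the left and P⁻¹ from the right, so X = T⁻¹AP⁻¹.
det T = 4; the adjugate gives T⁻¹ = [[1/4, -7/4], [1/4, -3/4]].
det P = 8; the adjugate gives P⁻¹ = [[1/2, -1/4], [-1/4, 3/8]].
T⁻¹A = [[13, 6], [-21, -22]].
X = (T⁻¹A)P⁻¹ = [[5, -1], [-5, -3]].

X = [[5, -1], [-5, -3]]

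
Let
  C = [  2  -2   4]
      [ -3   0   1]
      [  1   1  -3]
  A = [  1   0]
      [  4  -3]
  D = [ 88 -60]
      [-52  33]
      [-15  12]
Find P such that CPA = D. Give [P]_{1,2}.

Left-multiply by C⁻¹ and right-multiply by A⁻¹: P = C⁻¹DA⁻¹.
det C = 2; the adjugate gives C⁻¹ = [[-1/2, -1, -1], [-4, -5, -7], [-3/2, -2, -3]].
det A = -3, so A⁻¹ = [[1, 0], [4/3, -1/3]].
C⁻¹D = [[23, -15], [13, -9], [17, -12]].
P = (C⁻¹D)A⁻¹ = [[3, 5], [1, 3], [1, 4]].

5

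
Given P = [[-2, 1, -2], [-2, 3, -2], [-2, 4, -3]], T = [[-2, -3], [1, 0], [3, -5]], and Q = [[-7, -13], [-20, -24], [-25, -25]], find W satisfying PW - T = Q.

PW = Q + T = [[-9, -16], [-19, -24], [-22, -30]].
P is on the left of W, so left-multiply by P⁻¹: W = P⁻¹(Q + T).
P has determinant 4; P⁻¹ = [[-1/4, -5/4, 1], [-1/2, 1/2, 0], [-1/2, 3/2, -1]].
W = P⁻¹(Q + T) = [[4, 4], [-5, -4], [-2, 2]].

W = [[4, 4], [-5, -4], [-2, 2]]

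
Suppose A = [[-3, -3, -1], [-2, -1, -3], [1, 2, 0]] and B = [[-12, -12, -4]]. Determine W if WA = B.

W = [[4, 0, 0]]

Right-multiplying both sides by A⁻¹ gives W = BA⁻¹.
A has determinant -6; A⁻¹ = [[-1, 1/3, -4/3], [1/2, -1/6, 7/6], [1/2, -1/2, 1/2]].
W = BA⁻¹ = [[-12, -12, -4]] · [[-1, 1/3, -4/3], [1/2, -1/6, 7/6], [1/2, -1/2, 1/2]] = [[4, 0, 0]].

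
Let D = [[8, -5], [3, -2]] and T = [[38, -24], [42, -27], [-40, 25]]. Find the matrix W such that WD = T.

D is on the right of W, so right-multiply by D⁻¹: W = TD⁻¹.
det D = -1; the adjugate gives D⁻¹ = [[2, -5], [3, -8]].
W = TD⁻¹ = [[38, -24], [42, -27], [-40, 25]] · [[2, -5], [3, -8]] = [[4, 2], [3, 6], [-5, 0]].

W = [[4, 2], [3, 6], [-5, 0]]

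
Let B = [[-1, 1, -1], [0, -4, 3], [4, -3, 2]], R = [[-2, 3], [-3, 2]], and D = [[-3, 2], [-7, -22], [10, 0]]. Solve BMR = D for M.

M = B⁻¹DR⁻¹ (apply B⁻¹ on the left and R⁻¹ on the right).
B has determinant -5; B⁻¹ = [[-1/5, -1/5, 1/5], [-12/5, -2/5, -3/5], [-16/5, -1/5, -4/5]].
R has determinant 5; R⁻¹ = [[2/5, -3/5], [3/5, -2/5]].
B⁻¹D = [[4, 4], [4, 4], [3, -2]].
M = (B⁻¹D)R⁻¹ = [[4, -4], [4, -4], [0, -1]].

M = [[4, -4], [4, -4], [0, -1]]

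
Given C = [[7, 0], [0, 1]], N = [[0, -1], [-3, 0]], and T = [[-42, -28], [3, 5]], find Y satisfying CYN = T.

Y = [[4, 2], [-5, -1]]

Y = C⁻¹TN⁻¹ (apply C⁻¹ on the left and N⁻¹ on the right).
det C = 7, so C⁻¹ = [[1/7, 0], [0, 1]].
det N = -3, so N⁻¹ = [[0, -1/3], [-1, 0]].
C⁻¹T = [[-6, -4], [3, 5]].
Y = (C⁻¹T)N⁻¹ = [[4, 2], [-5, -1]].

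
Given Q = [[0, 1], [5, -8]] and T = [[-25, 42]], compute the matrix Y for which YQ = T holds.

Since Q sits to the right of Y, Y = TQ⁻¹.
det Q = -5; the adjugate gives Q⁻¹ = [[8/5, 1/5], [1, 0]].
Y = TQ⁻¹ = [[-25, 42]] · [[8/5, 1/5], [1, 0]] = [[2, -5]].

Y = [[2, -5]]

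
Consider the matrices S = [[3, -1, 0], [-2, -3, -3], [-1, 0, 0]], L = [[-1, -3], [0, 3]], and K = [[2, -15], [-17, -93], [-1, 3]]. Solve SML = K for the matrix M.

Isolating M: multiply by S⁻¹ from the left and L⁻¹ from the right, so M = S⁻¹KL⁻¹.
det S = -3; the adjugate gives S⁻¹ = [[0, 0, -1], [-1, 0, -3], [1, -1/3, 11/3]].
det L = -3, so L⁻¹ = [[-1, -1], [0, 1/3]].
S⁻¹K = [[1, -3], [1, 6], [4, 27]].
M = (S⁻¹K)L⁻¹ = [[-1, -2], [-1, 1], [-4, 5]].

M = [[-1, -2], [-1, 1], [-4, 5]]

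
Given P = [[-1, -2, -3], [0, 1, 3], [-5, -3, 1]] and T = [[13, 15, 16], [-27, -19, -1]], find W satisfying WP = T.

Since P sits to the right of W, W = TP⁻¹.
det P = 5; the adjugate gives P⁻¹ = [[2, 11/5, -3/5], [-3, -16/5, 3/5], [1, 7/5, -1/5]].
W = TP⁻¹ = [[13, 15, 16], [-27, -19, -1]] · [[2, 11/5, -3/5], [-3, -16/5, 3/5], [1, 7/5, -1/5]] = [[-3, 3, -2], [2, 0, 5]].

W = [[-3, 3, -2], [2, 0, 5]]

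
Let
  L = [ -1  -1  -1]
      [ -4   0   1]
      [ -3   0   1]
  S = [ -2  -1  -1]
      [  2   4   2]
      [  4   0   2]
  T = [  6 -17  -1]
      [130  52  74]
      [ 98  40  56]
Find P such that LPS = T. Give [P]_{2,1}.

Left-multiply by L⁻¹ and right-multiply by S⁻¹: P = L⁻¹TS⁻¹.
det L = -1; the adjugate gives L⁻¹ = [[0, -1, 1], [-1, 4, -5], [0, -3, 4]].
det S = -4, so S⁻¹ = [[-2, -1/2, -1/2], [-1, 0, -1/2], [4, 1, 3/2]].
L⁻¹T = [[-32, -12, -18], [24, 25, 17], [2, 4, 2]].
P = (L⁻¹T)S⁻¹ = [[4, -2, -5], [-5, 5, 1], [0, 1, 0]].

-5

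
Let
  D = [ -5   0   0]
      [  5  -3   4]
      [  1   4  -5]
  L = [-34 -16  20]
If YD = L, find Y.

Y = [[6, 0, -4]]

Since D sits to the right of Y, Y = LD⁻¹.
det D = 5; the adjugate gives D⁻¹ = [[-1/5, 0, 0], [29/5, 5, 4], [23/5, 4, 3]].
Y = LD⁻¹ = [[-34, -16, 20]] · [[-1/5, 0, 0], [29/5, 5, 4], [23/5, 4, 3]] = [[6, 0, -4]].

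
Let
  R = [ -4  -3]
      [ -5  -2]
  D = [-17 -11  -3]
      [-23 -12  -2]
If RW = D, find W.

Since R multiplies W on the left, W = R⁻¹D.
det R = -7, so R⁻¹ = [[2/7, -3/7], [-5/7, 4/7]].
W = R⁻¹D = [[2/7, -3/7], [-5/7, 4/7]] · [[-17, -11, -3], [-23, -12, -2]] = [[5, 2, 0], [-1, 1, 1]].

W = [[5, 2, 0], [-1, 1, 1]]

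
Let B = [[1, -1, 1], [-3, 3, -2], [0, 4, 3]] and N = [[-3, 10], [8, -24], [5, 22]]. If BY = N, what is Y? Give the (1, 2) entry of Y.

B is on the left of Y, so left-multiply by B⁻¹: Y = B⁻¹N.
det B = -4; the adjugate gives B⁻¹ = [[-17/4, -7/4, 1/4], [-9/4, -3/4, 1/4], [3, 1, 0]].
Y = B⁻¹N = [[-17/4, -7/4, 1/4], [-9/4, -3/4, 1/4], [3, 1, 0]] · [[-3, 10], [8, -24], [5, 22]] = [[0, 5], [2, 1], [-1, 6]].

5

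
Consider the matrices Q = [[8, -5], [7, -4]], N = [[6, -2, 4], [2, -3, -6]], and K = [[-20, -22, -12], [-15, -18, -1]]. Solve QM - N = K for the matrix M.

M = [[-3, -3, -1], [-2, 0, 0]]

QM = K + N = [[-14, -24, -8], [-13, -21, -7]].
Left-multiplying both sides by Q⁻¹ gives M = Q⁻¹(K + N).
Q has determinant 3; Q⁻¹ = [[-4/3, 5/3], [-7/3, 8/3]].
M = Q⁻¹(K + N) = [[-3, -3, -1], [-2, 0, 0]].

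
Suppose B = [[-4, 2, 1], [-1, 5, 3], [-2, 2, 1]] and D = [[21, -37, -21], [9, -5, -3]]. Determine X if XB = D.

Since B sits to the right of X, X = DB⁻¹.
det B = 2, so B⁻¹ = [[-1/2, 0, 1/2], [-5/2, -1, 11/2], [4, 2, -9]].
X = DB⁻¹ = [[21, -37, -21], [9, -5, -3]] · [[-1/2, 0, 1/2], [-5/2, -1, 11/2], [4, 2, -9]] = [[-2, -5, -4], [-4, -1, 4]].

X = [[-2, -5, -4], [-4, -1, 4]]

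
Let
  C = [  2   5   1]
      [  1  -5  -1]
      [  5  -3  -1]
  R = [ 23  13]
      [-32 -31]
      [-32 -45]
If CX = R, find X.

X = [[-3, -6], [6, 5], [-1, 0]]

Since C multiplies X on the left, X = C⁻¹R.
det C = 6, so C⁻¹ = [[1/3, 1/3, 0], [-2/3, -7/6, 1/2], [11/3, 31/6, -5/2]].
X = C⁻¹R = [[1/3, 1/3, 0], [-2/3, -7/6, 1/2], [11/3, 31/6, -5/2]] · [[23, 13], [-32, -31], [-32, -45]] = [[-3, -6], [6, 5], [-1, 0]].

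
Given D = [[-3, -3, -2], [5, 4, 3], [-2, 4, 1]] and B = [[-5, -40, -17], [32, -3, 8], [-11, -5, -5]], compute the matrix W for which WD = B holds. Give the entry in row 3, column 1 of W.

3

D is on the right of W, so right-multiply by D⁻¹: W = BD⁻¹.
det D = 1, so D⁻¹ = [[-8, -5, -1], [-11, -7, -1], [28, 18, 3]].
W = BD⁻¹ = [[-5, -40, -17], [32, -3, 8], [-11, -5, -5]] · [[-8, -5, -1], [-11, -7, -1], [28, 18, 3]] = [[4, -1, -6], [1, 5, -5], [3, 0, 1]].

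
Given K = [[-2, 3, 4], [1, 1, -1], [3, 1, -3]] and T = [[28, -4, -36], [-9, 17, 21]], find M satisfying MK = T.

Right-multiplying both sides by K⁻¹ gives M = TK⁻¹.
K has determinant -4; K⁻¹ = [[1/2, -13/4, 7/4], [0, 3/2, -1/2], [1/2, -11/4, 5/4]].
M = TK⁻¹ = [[28, -4, -36], [-9, 17, 21]] · [[1/2, -13/4, 7/4], [0, 3/2, -1/2], [1/2, -11/4, 5/4]] = [[-4, 2, 6], [6, -3, 2]].

M = [[-4, 2, 6], [6, -3, 2]]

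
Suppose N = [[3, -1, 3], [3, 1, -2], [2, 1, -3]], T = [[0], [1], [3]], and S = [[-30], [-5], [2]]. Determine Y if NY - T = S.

Y = [[-5], [3], [-4]]

NY = S + T = [[-30], [-4], [5]].
Since N multiplies Y on the left, Y = N⁻¹(S + T).
N has determinant -5; N⁻¹ = [[1/5, 0, 1/5], [-1, 3, -3], [-1/5, 1, -6/5]].
Y = N⁻¹(S + T) = [[-5], [3], [-4]].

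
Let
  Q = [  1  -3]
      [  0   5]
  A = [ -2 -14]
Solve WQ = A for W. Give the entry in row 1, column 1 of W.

-2

Q is on the right of W, so right-multiply by Q⁻¹: W = AQ⁻¹.
det Q = 5; the adjugate gives Q⁻¹ = [[1, 3/5], [0, 1/5]].
W = AQ⁻¹ = [[-2, -14]] · [[1, 3/5], [0, 1/5]] = [[-2, -4]].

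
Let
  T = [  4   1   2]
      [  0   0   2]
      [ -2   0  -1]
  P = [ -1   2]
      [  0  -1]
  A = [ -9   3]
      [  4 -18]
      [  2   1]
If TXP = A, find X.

X = T⁻¹AP⁻¹ (apply T⁻¹ on the left and P⁻¹ on the right).
det T = -4, so T⁻¹ = [[0, -1/4, -1/2], [1, 0, 2], [0, 1/2, 0]].
det P = 1; the adjugate gives P⁻¹ = [[-1, -2], [0, -1]].
T⁻¹A = [[-2, 4], [-5, 5], [2, -9]].
X = (T⁻¹A)P⁻¹ = [[2, 0], [5, 5], [-2, 5]].

X = [[2, 0], [5, 5], [-2, 5]]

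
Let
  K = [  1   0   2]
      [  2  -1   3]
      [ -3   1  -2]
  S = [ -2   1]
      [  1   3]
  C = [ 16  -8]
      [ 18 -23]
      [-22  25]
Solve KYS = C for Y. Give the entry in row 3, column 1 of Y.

-2

Isolating Y: multiply by K⁻¹ from the left and S⁻¹ from the right, so Y = K⁻¹CS⁻¹.
det K = -3; the adjugate gives K⁻¹ = [[1/3, -2/3, -2/3], [5/3, -4/3, -1/3], [1/3, 1/3, 1/3]].
det S = -7; the adjugate gives S⁻¹ = [[-3/7, 1/7], [1/7, 2/7]].
K⁻¹C = [[8, -4], [10, 9], [4, -2]].
Y = (K⁻¹C)S⁻¹ = [[-4, 0], [-3, 4], [-2, 0]].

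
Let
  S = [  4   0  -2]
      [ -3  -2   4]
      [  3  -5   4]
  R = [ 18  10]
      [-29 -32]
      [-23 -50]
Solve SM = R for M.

Since S multiplies M on the left, M = S⁻¹R.
S has determinant 6; S⁻¹ = [[2, 5/3, -2/3], [4, 11/3, -5/3], [7/2, 10/3, -4/3]].
M = S⁻¹R = [[2, 5/3, -2/3], [4, 11/3, -5/3], [7/2, 10/3, -4/3]] · [[18, 10], [-29, -32], [-23, -50]] = [[3, 0], [4, 6], [-3, -5]].

M = [[3, 0], [4, 6], [-3, -5]]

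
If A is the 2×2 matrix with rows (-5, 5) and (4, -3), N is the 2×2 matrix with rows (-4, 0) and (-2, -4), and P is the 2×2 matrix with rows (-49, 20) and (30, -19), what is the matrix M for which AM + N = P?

M = [[5, -3], [-4, 1]]

AM = P − N = [[-45, 20], [32, -15]].
Since A multiplies M on the left, M = A⁻¹(P − N).
det A = -5; the adjugate gives A⁻¹ = [[3/5, 1], [4/5, 1]].
M = A⁻¹(P − N) = [[5, -3], [-4, 1]].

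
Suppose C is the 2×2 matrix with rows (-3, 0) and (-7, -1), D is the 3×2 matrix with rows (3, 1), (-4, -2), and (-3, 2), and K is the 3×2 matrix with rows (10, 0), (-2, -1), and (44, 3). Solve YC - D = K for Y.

Y = [[-2, -1], [-5, 3], [-2, -5]]

YC = K + D = [[13, 1], [-6, -3], [41, 5]].
Since C sits to the right of Y, Y = (K + D)C⁻¹.
det C = 3, so C⁻¹ = [[-1/3, 0], [7/3, -1]].
Y = (K + D)C⁻¹ = [[-2, -1], [-5, 3], [-2, -5]].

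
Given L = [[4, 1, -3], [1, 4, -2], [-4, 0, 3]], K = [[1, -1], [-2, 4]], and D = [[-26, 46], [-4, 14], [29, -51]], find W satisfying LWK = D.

W = L⁻¹DK⁻¹ (apply L⁻¹ on the left and K⁻¹ on the right).
det L = 5, so L⁻¹ = [[12/5, -3/5, 2], [1, 0, 1], [16/5, -4/5, 3]].
det K = 2; the adjugate gives K⁻¹ = [[2, 1/2], [1, 1/2]].
L⁻¹D = [[-2, 0], [3, -5], [7, -17]].
W = (L⁻¹D)K⁻¹ = [[-4, -1], [1, -1], [-3, -5]].

W = [[-4, -1], [1, -1], [-3, -5]]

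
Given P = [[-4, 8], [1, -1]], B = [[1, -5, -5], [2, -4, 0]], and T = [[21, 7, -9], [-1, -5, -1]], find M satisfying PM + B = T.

M = [[-1, 1, -3], [2, 2, -2]]

PM = T − B = [[20, 12, -4], [-3, -1, -1]].
Left-multiplying both sides by P⁻¹ gives M = P⁻¹(T − B).
det P = -4; the adjugate gives P⁻¹ = [[1/4, 2], [1/4, 1]].
M = P⁻¹(T − B) = [[-1, 1, -3], [2, 2, -2]].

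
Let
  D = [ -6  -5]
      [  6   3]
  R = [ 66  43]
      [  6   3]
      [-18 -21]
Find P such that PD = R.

P = [[-5, 6], [0, 1], [6, 3]]

D is on the right of P, so right-multiply by D⁻¹: P = RD⁻¹.
det D = 12; the adjugate gives D⁻¹ = [[1/4, 5/12], [-1/2, -1/2]].
P = RD⁻¹ = [[66, 43], [6, 3], [-18, -21]] · [[1/4, 5/12], [-1/2, -1/2]] = [[-5, 6], [0, 1], [6, 3]].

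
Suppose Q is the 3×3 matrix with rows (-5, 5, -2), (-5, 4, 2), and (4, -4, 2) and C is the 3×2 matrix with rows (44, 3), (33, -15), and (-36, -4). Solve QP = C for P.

Left-multiplying both sides by Q⁻¹ gives P = Q⁻¹C.
det Q = 2; the adjugate gives Q⁻¹ = [[8, -1, 9], [9, -1, 10], [2, 0, 5/2]].
P = Q⁻¹C = [[8, -1, 9], [9, -1, 10], [2, 0, 5/2]] · [[44, 3], [33, -15], [-36, -4]] = [[-5, 3], [3, 2], [-2, -4]].

P = [[-5, 3], [3, 2], [-2, -4]]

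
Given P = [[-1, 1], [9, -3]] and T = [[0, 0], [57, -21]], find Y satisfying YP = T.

Y = [[0, 0], [-3, 6]]

Since P sits to the right of Y, Y = TP⁻¹.
det P = -6; the adjugate gives P⁻¹ = [[1/2, 1/6], [3/2, 1/6]].
Y = TP⁻¹ = [[0, 0], [57, -21]] · [[1/2, 1/6], [3/2, 1/6]] = [[0, 0], [-3, 6]].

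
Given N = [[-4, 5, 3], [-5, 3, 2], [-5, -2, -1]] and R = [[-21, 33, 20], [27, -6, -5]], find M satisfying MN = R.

M = [[4, 3, -2], [2, -6, -1]]

Right-multiplying both sides by N⁻¹ gives M = RN⁻¹.
det N = -4; the adjugate gives N⁻¹ = [[-1/4, 1/4, -1/4], [15/4, -19/4, 7/4], [-25/4, 33/4, -13/4]].
M = RN⁻¹ = [[-21, 33, 20], [27, -6, -5]] · [[-1/4, 1/4, -1/4], [15/4, -19/4, 7/4], [-25/4, 33/4, -13/4]] = [[4, 3, -2], [2, -6, -1]].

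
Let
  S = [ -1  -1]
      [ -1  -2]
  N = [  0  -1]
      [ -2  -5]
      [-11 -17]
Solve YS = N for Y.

Since S sits to the right of Y, Y = NS⁻¹.
S has determinant 1; S⁻¹ = [[-2, 1], [1, -1]].
Y = NS⁻¹ = [[0, -1], [-2, -5], [-11, -17]] · [[-2, 1], [1, -1]] = [[-1, 1], [-1, 3], [5, 6]].

Y = [[-1, 1], [-1, 3], [5, 6]]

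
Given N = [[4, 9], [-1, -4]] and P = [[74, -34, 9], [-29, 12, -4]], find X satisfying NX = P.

X = [[5, -4, 0], [6, -2, 1]]

Since N multiplies X on the left, X = N⁻¹P.
det N = -7; the adjugate gives N⁻¹ = [[4/7, 9/7], [-1/7, -4/7]].
X = N⁻¹P = [[4/7, 9/7], [-1/7, -4/7]] · [[74, -34, 9], [-29, 12, -4]] = [[5, -4, 0], [6, -2, 1]].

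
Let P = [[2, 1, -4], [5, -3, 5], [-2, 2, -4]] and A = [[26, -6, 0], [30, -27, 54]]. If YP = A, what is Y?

Y = [[4, 4, 1], [-3, 6, -3]]

Since P sits to the right of Y, Y = AP⁻¹.
det P = -2, so P⁻¹ = [[-1, 2, 7/2], [-5, 8, 15], [-2, 3, 11/2]].
Y = AP⁻¹ = [[26, -6, 0], [30, -27, 54]] · [[-1, 2, 7/2], [-5, 8, 15], [-2, 3, 11/2]] = [[4, 4, 1], [-3, 6, -3]].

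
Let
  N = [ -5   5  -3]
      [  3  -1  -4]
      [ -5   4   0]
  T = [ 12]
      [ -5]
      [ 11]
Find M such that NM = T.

Left-multiplying both sides by N⁻¹ gives M = N⁻¹T.
det N = -1; the adjugate gives N⁻¹ = [[-16, 12, 23], [-20, 15, 29], [-7, 5, 10]].
M = N⁻¹T = [[-16, 12, 23], [-20, 15, 29], [-7, 5, 10]] · [[12], [-5], [11]] = [[1], [4], [1]].

M = [[1], [4], [1]]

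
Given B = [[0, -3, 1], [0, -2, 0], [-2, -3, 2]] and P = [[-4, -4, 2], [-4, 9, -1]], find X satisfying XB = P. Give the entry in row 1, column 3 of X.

B is on the right of X, so right-multiply by B⁻¹: X = PB⁻¹.
det B = -4, so B⁻¹ = [[1, -3/4, -1/2], [0, -1/2, 0], [1, -3/2, 0]].
X = PB⁻¹ = [[-4, -4, 2], [-4, 9, -1]] · [[1, -3/4, -1/2], [0, -1/2, 0], [1, -3/2, 0]] = [[-2, 2, 2], [-5, 0, 2]].

2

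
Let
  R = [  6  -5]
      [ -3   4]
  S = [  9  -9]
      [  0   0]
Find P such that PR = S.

P = [[1, -1], [0, 0]]

Right-multiplying both sides by R⁻¹ gives P = SR⁻¹.
det R = 9; the adjugate gives R⁻¹ = [[4/9, 5/9], [1/3, 2/3]].
P = SR⁻¹ = [[9, -9], [0, 0]] · [[4/9, 5/9], [1/3, 2/3]] = [[1, -1], [0, 0]].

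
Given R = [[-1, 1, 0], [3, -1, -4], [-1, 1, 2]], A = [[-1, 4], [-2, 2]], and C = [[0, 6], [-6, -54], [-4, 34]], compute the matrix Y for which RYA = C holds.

Y = [[-1, 4], [1, 3], [4, -1]]

Isolating Y: multiply by R⁻¹ from the left and A⁻¹ from the right, so Y = R⁻¹CA⁻¹.
det R = -4, so R⁻¹ = [[-1/2, 1/2, 1], [1/2, 1/2, 1], [-1/2, 0, 1/2]].
A has determinant 6; A⁻¹ = [[1/3, -2/3], [1/3, -1/6]].
R⁻¹C = [[-7, 4], [-7, 10], [-2, 14]].
Y = (R⁻¹C)A⁻¹ = [[-1, 4], [1, 3], [4, -1]].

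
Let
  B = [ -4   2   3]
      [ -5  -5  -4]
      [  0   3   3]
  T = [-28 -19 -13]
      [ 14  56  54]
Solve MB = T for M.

M = [[2, 4, -1], [4, -6, 6]]

Since B sits to the right of M, M = TB⁻¹.
B has determinant -3; B⁻¹ = [[1, -1, -7/3], [-5, 4, 31/3], [5, -4, -10]].
M = TB⁻¹ = [[-28, -19, -13], [14, 56, 54]] · [[1, -1, -7/3], [-5, 4, 31/3], [5, -4, -10]] = [[2, 4, -1], [4, -6, 6]].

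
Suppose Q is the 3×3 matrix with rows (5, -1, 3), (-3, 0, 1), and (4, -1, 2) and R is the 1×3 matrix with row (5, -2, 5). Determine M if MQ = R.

Right-multiplying both sides by Q⁻¹ gives M = RQ⁻¹.
det Q = 4; the adjugate gives Q⁻¹ = [[1/4, -1/4, -1/4], [5/2, -1/2, -7/2], [3/4, 1/4, -3/4]].
M = RQ⁻¹ = [[5, -2, 5]] · [[1/4, -1/4, -1/4], [5/2, -1/2, -7/2], [3/4, 1/4, -3/4]] = [[0, 1, 2]].

M = [[0, 1, 2]]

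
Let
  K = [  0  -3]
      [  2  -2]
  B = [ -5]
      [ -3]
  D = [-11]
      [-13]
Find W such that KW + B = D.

KW = D − B = [[-6], [-10]].
Left-multiplying both sides by K⁻¹ gives W = K⁻¹(D − B).
K has determinant 6; K⁻¹ = [[-1/3, 1/2], [-1/3, 0]].
W = K⁻¹(D − B) = [[-3], [2]].

W = [[-3], [2]]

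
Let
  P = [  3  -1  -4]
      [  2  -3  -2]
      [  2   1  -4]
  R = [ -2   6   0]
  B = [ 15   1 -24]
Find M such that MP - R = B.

MP = B + R = [[13, 7, -24]].
Right-multiplying both sides by P⁻¹ gives M = (B + R)P⁻¹.
P has determinant 6; P⁻¹ = [[7/3, -4/3, -5/3], [2/3, -2/3, -1/3], [4/3, -5/6, -7/6]].
M = (B + R)P⁻¹ = [[3, -2, 4]].

M = [[3, -2, 4]]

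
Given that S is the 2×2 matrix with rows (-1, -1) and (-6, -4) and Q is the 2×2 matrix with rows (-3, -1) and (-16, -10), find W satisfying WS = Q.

W = [[-3, 1], [-2, 3]]

Right-multiplying both sides by S⁻¹ gives W = QS⁻¹.
det S = -2, so S⁻¹ = [[2, -1/2], [-3, 1/2]].
W = QS⁻¹ = [[-3, -1], [-16, -10]] · [[2, -1/2], [-3, 1/2]] = [[-3, 1], [-2, 3]].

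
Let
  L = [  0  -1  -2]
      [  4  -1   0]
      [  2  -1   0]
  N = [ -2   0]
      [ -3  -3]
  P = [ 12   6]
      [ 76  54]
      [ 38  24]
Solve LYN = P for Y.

Isolating Y: multiply by L⁻¹ from the left and N⁻¹ from the right, so Y = L⁻¹PN⁻¹.
det L = 4; the adjugate gives L⁻¹ = [[0, 1/2, -1/2], [0, 1, -2], [-1/2, -1/2, 1]].
det N = 6, so N⁻¹ = [[-1/2, 0], [1/2, -1/3]].
L⁻¹P = [[19, 15], [0, 6], [-6, -6]].
Y = (L⁻¹P)N⁻¹ = [[-2, -5], [3, -2], [0, 2]].

Y = [[-2, -5], [3, -2], [0, 2]]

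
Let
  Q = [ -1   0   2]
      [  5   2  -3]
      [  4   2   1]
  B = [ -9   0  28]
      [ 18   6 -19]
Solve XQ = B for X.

X = [[4, -5, 5], [-1, 5, -2]]

Right-multiplying both sides by Q⁻¹ gives X = BQ⁻¹.
det Q = -4; the adjugate gives Q⁻¹ = [[-2, -1, 1], [17/4, 9/4, -7/4], [-1/2, -1/2, 1/2]].
X = BQ⁻¹ = [[-9, 0, 28], [18, 6, -19]] · [[-2, -1, 1], [17/4, 9/4, -7/4], [-1/2, -1/2, 1/2]] = [[4, -5, 5], [-1, 5, -2]].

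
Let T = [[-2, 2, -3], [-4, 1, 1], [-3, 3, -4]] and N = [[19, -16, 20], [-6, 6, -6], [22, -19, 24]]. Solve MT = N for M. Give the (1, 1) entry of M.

-3

T is on the right of M, so right-multiply by T⁻¹: M = NT⁻¹.
det T = 3; the adjugate gives T⁻¹ = [[-7/3, -1/3, 5/3], [-19/3, -1/3, 14/3], [-3, 0, 2]].
M = NT⁻¹ = [[19, -16, 20], [-6, 6, -6], [22, -19, 24]] · [[-7/3, -1/3, 5/3], [-19/3, -1/3, 14/3], [-3, 0, 2]] = [[-3, -1, -3], [-6, 0, 6], [-3, -1, -4]].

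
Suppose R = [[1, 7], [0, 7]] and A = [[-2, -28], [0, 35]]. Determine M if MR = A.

M = [[-2, -2], [0, 5]]

Since R sits to the right of M, M = AR⁻¹.
det R = 7; the adjugate gives R⁻¹ = [[1, -1], [0, 1/7]].
M = AR⁻¹ = [[-2, -28], [0, 35]] · [[1, -1], [0, 1/7]] = [[-2, -2], [0, 5]].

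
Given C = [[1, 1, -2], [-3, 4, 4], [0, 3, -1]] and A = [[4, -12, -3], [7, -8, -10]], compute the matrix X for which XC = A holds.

Right-multiplying both sides by C⁻¹ gives X = AC⁻¹.
C has determinant -1; C⁻¹ = [[16, 5, -12], [3, 1, -2], [9, 3, -7]].
X = AC⁻¹ = [[4, -12, -3], [7, -8, -10]] · [[16, 5, -12], [3, 1, -2], [9, 3, -7]] = [[1, -1, -3], [-2, -3, 2]].

X = [[1, -1, -3], [-2, -3, 2]]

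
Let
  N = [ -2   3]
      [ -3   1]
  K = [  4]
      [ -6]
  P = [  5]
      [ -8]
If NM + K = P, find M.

NM = P − K = [[1], [-2]].
Left-multiplying both sides by N⁻¹ gives M = N⁻¹(P − K).
det N = 7, so N⁻¹ = [[1/7, -3/7], [3/7, -2/7]].
M = N⁻¹(P − K) = [[1], [1]].

M = [[1], [1]]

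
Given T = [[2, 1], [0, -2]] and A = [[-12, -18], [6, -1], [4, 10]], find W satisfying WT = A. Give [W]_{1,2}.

Right-multiplying both sides by T⁻¹ gives W = AT⁻¹.
T has determinant -4; T⁻¹ = [[1/2, 1/4], [0, -1/2]].
W = AT⁻¹ = [[-12, -18], [6, -1], [4, 10]] · [[1/2, 1/4], [0, -1/2]] = [[-6, 6], [3, 2], [2, -4]].

6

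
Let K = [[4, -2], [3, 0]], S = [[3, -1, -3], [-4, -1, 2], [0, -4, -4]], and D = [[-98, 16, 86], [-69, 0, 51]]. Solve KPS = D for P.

P = [[-1, 5, -1], [5, 3, 0]]

Isolating P: multiply by K⁻¹ from the left and S⁻¹ from the right, so P = K⁻¹DS⁻¹.
det K = 6; the adjugate gives K⁻¹ = [[0, 1/3], [-1/2, 2/3]].
S has determinant 4; S⁻¹ = [[3, 2, -5/4], [-4, -3, 3/2], [4, 3, -7/4]].
K⁻¹D = [[-23, 0, 17], [3, -8, -9]].
P = (K⁻¹D)S⁻¹ = [[-1, 5, -1], [5, 3, 0]].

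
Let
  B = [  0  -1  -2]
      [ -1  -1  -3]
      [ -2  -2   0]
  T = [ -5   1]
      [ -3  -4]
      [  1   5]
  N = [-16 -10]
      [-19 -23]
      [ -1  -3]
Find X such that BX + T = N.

X = [[0, 3], [1, 1], [5, 5]]

BX = N − T = [[-11, -11], [-16, -19], [-2, -8]].
B is on the left of X, so left-multiply by B⁻¹: X = B⁻¹(N − T).
det B = -6; the adjugate gives B⁻¹ = [[1, -2/3, -1/6], [-1, 2/3, -1/3], [0, -1/3, 1/6]].
X = B⁻¹(N − T) = [[0, 3], [1, 1], [5, 5]].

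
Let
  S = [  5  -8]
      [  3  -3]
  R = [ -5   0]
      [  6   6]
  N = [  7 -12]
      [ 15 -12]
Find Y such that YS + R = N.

YS = N − R = [[12, -12], [9, -18]].
Right-multiplying both sides by S⁻¹ gives Y = (N − R)S⁻¹.
S has determinant 9; S⁻¹ = [[-1/3, 8/9], [-1/3, 5/9]].
Y = (N − R)S⁻¹ = [[0, 4], [3, -2]].

Y = [[0, 4], [3, -2]]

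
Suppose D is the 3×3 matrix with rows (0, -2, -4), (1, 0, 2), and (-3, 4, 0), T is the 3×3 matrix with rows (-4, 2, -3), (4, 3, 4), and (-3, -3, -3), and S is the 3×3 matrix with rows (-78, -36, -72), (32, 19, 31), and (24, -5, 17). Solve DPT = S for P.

P = [[1, 3, 4], [-1, -1, -1], [-1, 2, -2]]

Left-multiply by D⁻¹ and right-multiply by T⁻¹: P = D⁻¹ST⁻¹.
D has determinant -4; D⁻¹ = [[2, 4, 1], [3/2, 3, 1], [-1, -3/2, -1/2]].
det T = -3; the adjugate gives T⁻¹ = [[-1, -5, -17/3], [0, -1, -4/3], [1, 6, 20/3]].
D⁻¹S = [[-4, -1, -3], [3, -2, 2], [18, 10, 17]].
P = (D⁻¹S)T⁻¹ = [[1, 3, 4], [-1, -1, -1], [-1, 2, -2]].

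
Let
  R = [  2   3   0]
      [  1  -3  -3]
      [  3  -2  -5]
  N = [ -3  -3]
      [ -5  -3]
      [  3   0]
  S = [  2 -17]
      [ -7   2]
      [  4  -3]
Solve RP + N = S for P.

P = [[1, -4], [1, -2], [0, -1]]

RP = S − N = [[5, -14], [-2, 5], [1, -3]].
Since R multiplies P on the left, P = R⁻¹(S − N).
det R = 6; the adjugate gives R⁻¹ = [[3/2, 5/2, -3/2], [-2/3, -5/3, 1], [7/6, 13/6, -3/2]].
P = R⁻¹(S − N) = [[1, -4], [1, -2], [0, -1]].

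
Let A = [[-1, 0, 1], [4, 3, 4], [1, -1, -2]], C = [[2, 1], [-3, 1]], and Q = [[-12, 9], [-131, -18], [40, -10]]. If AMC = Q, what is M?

M = A⁻¹QC⁻¹ (apply A⁻¹ on the left and C⁻¹ on the right).
det A = -5, so A⁻¹ = [[2/5, 1/5, 3/5], [-12/5, -1/5, -8/5], [7/5, 1/5, 3/5]].
det C = 5; the adjugate gives C⁻¹ = [[1/5, -1/5], [3/5, 2/5]].
A⁻¹Q = [[-7, -6], [-9, -2], [-19, 3]].
M = (A⁻¹Q)C⁻¹ = [[-5, -1], [-3, 1], [-2, 5]].

M = [[-5, -1], [-3, 1], [-2, 5]]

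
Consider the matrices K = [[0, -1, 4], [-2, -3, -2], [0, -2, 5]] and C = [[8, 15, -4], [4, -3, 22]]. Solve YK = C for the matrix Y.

Y = [[-3, -4, 0], [-3, -2, 6]]

K is on the right of Y, so right-multiply by K⁻¹: Y = CK⁻¹.
K has determinant 6; K⁻¹ = [[-19/6, -1/2, 7/3], [5/3, 0, -4/3], [2/3, 0, -1/3]].
Y = CK⁻¹ = [[8, 15, -4], [4, -3, 22]] · [[-19/6, -1/2, 7/3], [5/3, 0, -4/3], [2/3, 0, -1/3]] = [[-3, -4, 0], [-3, -2, 6]].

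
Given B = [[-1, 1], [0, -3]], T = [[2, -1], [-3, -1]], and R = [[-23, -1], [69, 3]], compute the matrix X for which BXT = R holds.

X = [[0, 0], [-4, 5]]

Left-multiply by B⁻¹ and right-multiply by T⁻¹: X = B⁻¹RT⁻¹.
B has determinant 3; B⁻¹ = [[-1, -1/3], [0, -1/3]].
det T = -5; the adjugate gives T⁻¹ = [[1/5, -1/5], [-3/5, -2/5]].
B⁻¹R = [[0, 0], [-23, -1]].
X = (B⁻¹R)T⁻¹ = [[0, 0], [-4, 5]].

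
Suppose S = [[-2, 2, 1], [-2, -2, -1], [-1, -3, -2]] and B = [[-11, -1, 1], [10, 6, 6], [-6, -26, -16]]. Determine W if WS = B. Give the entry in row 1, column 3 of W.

Since S sits to the right of W, W = BS⁻¹.
det S = -4, so S⁻¹ = [[-1/4, -1/4, 0], [3/4, -5/4, 1], [-1, 2, -2]].
W = BS⁻¹ = [[-11, -1, 1], [10, 6, 6], [-6, -26, -16]] · [[-1/4, -1/4, 0], [3/4, -5/4, 1], [-1, 2, -2]] = [[1, 6, -3], [-4, 2, -6], [-2, 2, 6]].

-3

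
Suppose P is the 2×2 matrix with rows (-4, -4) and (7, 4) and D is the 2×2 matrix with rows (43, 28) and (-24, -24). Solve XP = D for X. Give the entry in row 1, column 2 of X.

5

Since P sits to the right of X, X = DP⁻¹.
P has determinant 12; P⁻¹ = [[1/3, 1/3], [-7/12, -1/3]].
X = DP⁻¹ = [[43, 28], [-24, -24]] · [[1/3, 1/3], [-7/12, -1/3]] = [[-2, 5], [6, 0]].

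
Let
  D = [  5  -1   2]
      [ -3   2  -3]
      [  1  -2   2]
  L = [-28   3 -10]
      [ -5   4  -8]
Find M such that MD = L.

Right-multiplying both sides by D⁻¹ gives M = LD⁻¹.
D has determinant -5; D⁻¹ = [[2/5, 2/5, 1/5], [-3/5, -8/5, -9/5], [-4/5, -9/5, -7/5]].
M = LD⁻¹ = [[-28, 3, -10], [-5, 4, -8]] · [[2/5, 2/5, 1/5], [-3/5, -8/5, -9/5], [-4/5, -9/5, -7/5]] = [[-5, 2, 3], [2, 6, 3]].

M = [[-5, 2, 3], [2, 6, 3]]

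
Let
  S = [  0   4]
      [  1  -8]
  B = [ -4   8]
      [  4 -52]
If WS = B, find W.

S is on the right of W, so right-multiply by S⁻¹: W = BS⁻¹.
det S = -4; the adjugate gives S⁻¹ = [[2, 1], [1/4, 0]].
W = BS⁻¹ = [[-4, 8], [4, -52]] · [[2, 1], [1/4, 0]] = [[-6, -4], [-5, 4]].

W = [[-6, -4], [-5, 4]]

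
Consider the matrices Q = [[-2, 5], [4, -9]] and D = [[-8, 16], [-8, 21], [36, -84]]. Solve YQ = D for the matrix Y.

Q is on the right of Y, so right-multiply by Q⁻¹: Y = DQ⁻¹.
Q has determinant -2; Q⁻¹ = [[9/2, 5/2], [2, 1]].
Y = DQ⁻¹ = [[-8, 16], [-8, 21], [36, -84]] · [[9/2, 5/2], [2, 1]] = [[-4, -4], [6, 1], [-6, 6]].

Y = [[-4, -4], [6, 1], [-6, 6]]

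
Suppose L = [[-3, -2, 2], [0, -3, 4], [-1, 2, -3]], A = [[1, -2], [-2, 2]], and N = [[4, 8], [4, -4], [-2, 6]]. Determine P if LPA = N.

P = [[4, 2], [0, 2], [0, 1]]

P = L⁻¹NA⁻¹ (apply L⁻¹ on the left and A⁻¹ on the right).
L has determinant -1; L⁻¹ = [[-1, 2, 2], [4, -11, -12], [3, -8, -9]].
det A = -2; the adjugate gives A⁻¹ = [[-1, -1], [-1, -1/2]].
L⁻¹N = [[0, -4], [-4, 4], [-2, 2]].
P = (L⁻¹N)A⁻¹ = [[4, 2], [0, 2], [0, 1]].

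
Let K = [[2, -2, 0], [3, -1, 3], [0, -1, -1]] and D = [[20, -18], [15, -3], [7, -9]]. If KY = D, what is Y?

Left-multiplying both sides by K⁻¹ gives Y = K⁻¹D.
det K = 2; the adjugate gives K⁻¹ = [[2, -1, -3], [3/2, -1, -3], [-3/2, 1, 2]].
Y = K⁻¹D = [[2, -1, -3], [3/2, -1, -3], [-3/2, 1, 2]] · [[20, -18], [15, -3], [7, -9]] = [[4, -6], [-6, 3], [-1, 6]].

Y = [[4, -6], [-6, 3], [-1, 6]]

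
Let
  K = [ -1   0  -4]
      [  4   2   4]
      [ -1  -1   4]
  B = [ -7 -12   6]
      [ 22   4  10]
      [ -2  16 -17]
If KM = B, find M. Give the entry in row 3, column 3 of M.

-3

Left-multiplying both sides by K⁻¹ gives M = K⁻¹B.
K has determinant -4; K⁻¹ = [[-3, -1, -2], [5, 2, 3], [1/2, 1/4, 1/2]].
M = K⁻¹B = [[-3, -1, -2], [5, 2, 3], [1/2, 1/4, 1/2]] · [[-7, -12, 6], [22, 4, 10], [-2, 16, -17]] = [[3, 0, 6], [3, -4, -1], [1, 3, -3]].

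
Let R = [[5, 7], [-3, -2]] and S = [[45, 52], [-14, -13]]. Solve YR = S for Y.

Since R sits to the right of Y, Y = SR⁻¹.
det R = 11, so R⁻¹ = [[-2/11, -7/11], [3/11, 5/11]].
Y = SR⁻¹ = [[45, 52], [-14, -13]] · [[-2/11, -7/11], [3/11, 5/11]] = [[6, -5], [-1, 3]].

Y = [[6, -5], [-1, 3]]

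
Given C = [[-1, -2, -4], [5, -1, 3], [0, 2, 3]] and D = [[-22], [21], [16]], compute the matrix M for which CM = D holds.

Left-multiplying both sides by C⁻¹ gives M = C⁻¹D.
C has determinant -1; C⁻¹ = [[9, 2, 10], [15, 3, 17], [-10, -2, -11]].
M = C⁻¹D = [[9, 2, 10], [15, 3, 17], [-10, -2, -11]] · [[-22], [21], [16]] = [[4], [5], [2]].

M = [[4], [5], [2]]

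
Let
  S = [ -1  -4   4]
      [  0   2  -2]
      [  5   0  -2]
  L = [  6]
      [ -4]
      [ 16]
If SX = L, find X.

X = [[2], [-5], [-3]]

Since S multiplies X on the left, X = S⁻¹L.
det S = 4, so S⁻¹ = [[-1, -2, 0], [-5/2, -9/2, -1/2], [-5/2, -5, -1/2]].
X = S⁻¹L = [[-1, -2, 0], [-5/2, -9/2, -1/2], [-5/2, -5, -1/2]] · [[6], [-4], [16]] = [[2], [-5], [-3]].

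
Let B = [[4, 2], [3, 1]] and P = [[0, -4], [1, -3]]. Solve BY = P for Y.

Left-multiplying both sides by B⁻¹ gives Y = B⁻¹P.
det B = -2, so B⁻¹ = [[-1/2, 1], [3/2, -2]].
Y = B⁻¹P = [[-1/2, 1], [3/2, -2]] · [[0, -4], [1, -3]] = [[1, -1], [-2, 0]].

Y = [[1, -1], [-2, 0]]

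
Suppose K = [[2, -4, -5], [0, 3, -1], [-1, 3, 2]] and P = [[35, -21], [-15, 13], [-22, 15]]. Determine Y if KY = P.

K is on the left of Y, so left-multiply by K⁻¹: Y = K⁻¹P.
det K = -1, so K⁻¹ = [[-9, 7, -19], [-1, 1, -2], [-3, 2, -6]].
Y = K⁻¹P = [[-9, 7, -19], [-1, 1, -2], [-3, 2, -6]] · [[35, -21], [-15, 13], [-22, 15]] = [[-2, -5], [-6, 4], [-3, -1]].

Y = [[-2, -5], [-6, 4], [-3, -1]]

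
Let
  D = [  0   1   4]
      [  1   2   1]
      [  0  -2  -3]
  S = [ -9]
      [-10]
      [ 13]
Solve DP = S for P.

Left-multiplying both sides by D⁻¹ gives P = D⁻¹S.
D has determinant -5; D⁻¹ = [[4/5, 1, 7/5], [-3/5, 0, -4/5], [2/5, 0, 1/5]].
P = D⁻¹S = [[4/5, 1, 7/5], [-3/5, 0, -4/5], [2/5, 0, 1/5]] · [[-9], [-10], [13]] = [[1], [-5], [-1]].

P = [[1], [-5], [-1]]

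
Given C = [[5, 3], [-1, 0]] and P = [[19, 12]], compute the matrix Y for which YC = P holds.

C is on the right of Y, so right-multiply by C⁻¹: Y = PC⁻¹.
det C = 3, so C⁻¹ = [[0, -1], [1/3, 5/3]].
Y = PC⁻¹ = [[19, 12]] · [[0, -1], [1/3, 5/3]] = [[4, 1]].

Y = [[4, 1]]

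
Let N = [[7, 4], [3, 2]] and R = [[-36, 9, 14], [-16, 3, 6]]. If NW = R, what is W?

W = [[-4, 3, 2], [-2, -3, 0]]

N is on the left of W, so left-multiply by N⁻¹: W = N⁻¹R.
N has determinant 2; N⁻¹ = [[1, -2], [-3/2, 7/2]].
W = N⁻¹R = [[1, -2], [-3/2, 7/2]] · [[-36, 9, 14], [-16, 3, 6]] = [[-4, 3, 2], [-2, -3, 0]].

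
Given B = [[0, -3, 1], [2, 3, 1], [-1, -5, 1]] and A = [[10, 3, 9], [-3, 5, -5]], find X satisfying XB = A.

Since B sits to the right of X, X = AB⁻¹.
B has determinant 2; B⁻¹ = [[4, -1, -3], [-3/2, 1/2, 1], [-7/2, 3/2, 3]].
X = AB⁻¹ = [[10, 3, 9], [-3, 5, -5]] · [[4, -1, -3], [-3/2, 1/2, 1], [-7/2, 3/2, 3]] = [[4, 5, 0], [-2, -2, -1]].

X = [[4, 5, 0], [-2, -2, -1]]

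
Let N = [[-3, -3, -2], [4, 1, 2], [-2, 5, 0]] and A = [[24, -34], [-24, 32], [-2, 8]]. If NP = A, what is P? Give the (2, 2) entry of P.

4

Since N multiplies P on the left, P = N⁻¹A.
det N = -2; the adjugate gives N⁻¹ = [[5, 5, 2], [2, 2, 1], [-11, -21/2, -9/2]].
P = N⁻¹A = [[5, 5, 2], [2, 2, 1], [-11, -21/2, -9/2]] · [[24, -34], [-24, 32], [-2, 8]] = [[-4, 6], [-2, 4], [-3, 2]].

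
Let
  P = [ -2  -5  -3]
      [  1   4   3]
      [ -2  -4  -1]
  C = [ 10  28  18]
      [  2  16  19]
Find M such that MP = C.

Right-multiplying both sides by P⁻¹ gives M = CP⁻¹.
P has determinant -3; P⁻¹ = [[-8/3, -7/3, 1], [5/3, 4/3, -1], [-4/3, -2/3, 1]].
M = CP⁻¹ = [[10, 28, 18], [2, 16, 19]] · [[-8/3, -7/3, 1], [5/3, 4/3, -1], [-4/3, -2/3, 1]] = [[-4, 2, 0], [-4, 4, 5]].

M = [[-4, 2, 0], [-4, 4, 5]]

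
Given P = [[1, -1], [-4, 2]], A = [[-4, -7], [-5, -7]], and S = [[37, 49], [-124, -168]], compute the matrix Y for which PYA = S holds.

Y = [[0, -5], [-2, 4]]

Y = P⁻¹SA⁻¹ (apply P⁻¹ on the left and A⁻¹ on the right).
det P = -2, so P⁻¹ = [[-1, -1/2], [-2, -1/2]].
det A = -7, so A⁻¹ = [[1, -1], [-5/7, 4/7]].
P⁻¹S = [[25, 35], [-12, -14]].
Y = (P⁻¹S)A⁻¹ = [[0, -5], [-2, 4]].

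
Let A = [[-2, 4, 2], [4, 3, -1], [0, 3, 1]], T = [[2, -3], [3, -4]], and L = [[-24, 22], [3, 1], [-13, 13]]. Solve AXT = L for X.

Isolating X: multiply by A⁻¹ from the left and T⁻¹ from the right, so X = A⁻¹LT⁻¹.
A has determinant -4; A⁻¹ = [[-3/2, -1/2, 5/2], [1, 1/2, -3/2], [-3, -3/2, 11/2]].
det T = 1, so T⁻¹ = [[-4, 3], [-3, 2]].
A⁻¹L = [[2, -1], [-3, 3], [-4, 4]].
X = (A⁻¹L)T⁻¹ = [[-5, 4], [3, -3], [4, -4]].

X = [[-5, 4], [3, -3], [4, -4]]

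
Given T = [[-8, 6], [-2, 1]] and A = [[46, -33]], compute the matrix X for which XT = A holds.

X = [[-5, -3]]

Since T sits to the right of X, X = AT⁻¹.
det T = 4; the adjugate gives T⁻¹ = [[1/4, -3/2], [1/2, -2]].
X = AT⁻¹ = [[46, -33]] · [[1/4, -3/2], [1/2, -2]] = [[-5, -3]].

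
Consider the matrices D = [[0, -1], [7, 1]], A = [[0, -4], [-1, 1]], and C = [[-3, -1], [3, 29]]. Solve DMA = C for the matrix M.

M = D⁻¹CA⁻¹ (apply D⁻¹ on the left and A⁻¹ on the right).
det D = 7; the adjugate gives D⁻¹ = [[1/7, 1/7], [-1, 0]].
det A = -4; the adjugate gives A⁻¹ = [[-1/4, -1], [-1/4, 0]].
D⁻¹C = [[0, 4], [3, 1]].
M = (D⁻¹C)A⁻¹ = [[-1, 0], [-1, -3]].

M = [[-1, 0], [-1, -3]]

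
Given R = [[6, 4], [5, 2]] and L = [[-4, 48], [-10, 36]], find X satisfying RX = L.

Since R multiplies X on the left, X = R⁻¹L.
det R = -8; the adjugate gives R⁻¹ = [[-1/4, 1/2], [5/8, -3/4]].
X = R⁻¹L = [[-1/4, 1/2], [5/8, -3/4]] · [[-4, 48], [-10, 36]] = [[-4, 6], [5, 3]].

X = [[-4, 6], [5, 3]]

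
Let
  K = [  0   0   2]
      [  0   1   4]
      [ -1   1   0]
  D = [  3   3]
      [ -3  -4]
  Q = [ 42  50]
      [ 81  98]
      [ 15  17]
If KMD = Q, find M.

M = K⁻¹QD⁻¹ (apply K⁻¹ on the left and D⁻¹ on the right).
K has determinant 2; K⁻¹ = [[-2, 1, -1], [-2, 1, 0], [1/2, 0, 0]].
det D = -3, so D⁻¹ = [[4/3, 1], [-1, -1]].
K⁻¹Q = [[-18, -19], [-3, -2], [21, 25]].
M = (K⁻¹Q)D⁻¹ = [[-5, 1], [-2, -1], [3, -4]].

M = [[-5, 1], [-2, -1], [3, -4]]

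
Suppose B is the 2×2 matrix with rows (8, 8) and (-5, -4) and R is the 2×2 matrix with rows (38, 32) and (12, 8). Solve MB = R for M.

M = [[1, -6], [-1, -4]]

Since B sits to the right of M, M = RB⁻¹.
det B = 8, so B⁻¹ = [[-1/2, -1], [5/8, 1]].
M = RB⁻¹ = [[38, 32], [12, 8]] · [[-1/2, -1], [5/8, 1]] = [[1, -6], [-1, -4]].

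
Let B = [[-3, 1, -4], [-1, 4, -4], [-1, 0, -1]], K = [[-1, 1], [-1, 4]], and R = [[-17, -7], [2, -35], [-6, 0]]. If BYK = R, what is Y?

Isolating Y: multiply by B⁻¹ from the left and K⁻¹ from the right, so Y = B⁻¹RK⁻¹.
det B = -1; the adjugate gives B⁻¹ = [[4, -1, -12], [-3, 1, 8], [-4, 1, 11]].
K has determinant -3; K⁻¹ = [[-4/3, 1/3], [-1/3, 1/3]].
B⁻¹R = [[2, 7], [5, -14], [4, -7]].
Y = (B⁻¹R)K⁻¹ = [[-5, 3], [-2, -3], [-3, -1]].

Y = [[-5, 3], [-2, -3], [-3, -1]]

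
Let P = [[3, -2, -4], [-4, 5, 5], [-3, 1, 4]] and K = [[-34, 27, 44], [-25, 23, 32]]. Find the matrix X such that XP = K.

Right-multiplying both sides by P⁻¹ gives X = KP⁻¹.
det P = -1; the adjugate gives P⁻¹ = [[-15, -4, -10], [-1, 0, -1], [-11, -3, -7]].
X = KP⁻¹ = [[-34, 27, 44], [-25, 23, 32]] · [[-15, -4, -10], [-1, 0, -1], [-11, -3, -7]] = [[-1, 4, 5], [0, 4, 3]].

X = [[-1, 4, 5], [0, 4, 3]]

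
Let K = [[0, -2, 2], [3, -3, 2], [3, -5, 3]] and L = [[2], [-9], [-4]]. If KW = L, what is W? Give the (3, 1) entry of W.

-3

Since K multiplies W on the left, W = K⁻¹L.
det K = -6, so K⁻¹ = [[-1/6, 2/3, -1/3], [1/2, 1, -1], [1, 1, -1]].
W = K⁻¹L = [[-1/6, 2/3, -1/3], [1/2, 1, -1], [1, 1, -1]] · [[2], [-9], [-4]] = [[-5], [-4], [-3]].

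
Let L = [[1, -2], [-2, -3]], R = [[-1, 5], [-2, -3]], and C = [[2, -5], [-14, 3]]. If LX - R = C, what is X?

LX = C + R = [[1, 0], [-16, 0]].
Since L multiplies X on the left, X = L⁻¹(C + R).
det L = -7; the adjugate gives L⁻¹ = [[3/7, -2/7], [-2/7, -1/7]].
X = L⁻¹(C + R) = [[5, 0], [2, 0]].

X = [[5, 0], [2, 0]]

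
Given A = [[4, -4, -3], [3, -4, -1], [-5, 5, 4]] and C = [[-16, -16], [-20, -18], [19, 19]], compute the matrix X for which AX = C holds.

X = [[-4, -6], [3, 1], [-4, -4]]

A is on the left of X, so left-multiply by A⁻¹: X = A⁻¹C.
A has determinant -1; A⁻¹ = [[11, -1, 8], [7, -1, 5], [5, 0, 4]].
X = A⁻¹C = [[11, -1, 8], [7, -1, 5], [5, 0, 4]] · [[-16, -16], [-20, -18], [19, 19]] = [[-4, -6], [3, 1], [-4, -4]].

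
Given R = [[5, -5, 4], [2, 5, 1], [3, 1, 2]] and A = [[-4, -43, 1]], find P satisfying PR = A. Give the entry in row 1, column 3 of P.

-3

R is on the right of P, so right-multiply by R⁻¹: P = AR⁻¹.
det R = -2, so R⁻¹ = [[-9/2, -7, 25/2], [1/2, 1, -3/2], [13/2, 10, -35/2]].
P = AR⁻¹ = [[-4, -43, 1]] · [[-9/2, -7, 25/2], [1/2, 1, -3/2], [13/2, 10, -35/2]] = [[3, -5, -3]].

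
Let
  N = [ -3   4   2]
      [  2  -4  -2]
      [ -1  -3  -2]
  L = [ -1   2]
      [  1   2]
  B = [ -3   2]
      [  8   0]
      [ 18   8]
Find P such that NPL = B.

Isolating P: multiply by N⁻¹ from the left and L⁻¹ from the right, so P = N⁻¹BL⁻¹.
det N = -2; the adjugate gives N⁻¹ = [[-1, -1, 0], [-3, -4, 1], [5, 13/2, -2]].
det L = -4, so L⁻¹ = [[-1/2, 1/2], [1/4, 1/4]].
N⁻¹B = [[-5, -2], [-5, 2], [1, -6]].
P = (N⁻¹B)L⁻¹ = [[2, -3], [3, -2], [-2, -1]].

P = [[2, -3], [3, -2], [-2, -1]]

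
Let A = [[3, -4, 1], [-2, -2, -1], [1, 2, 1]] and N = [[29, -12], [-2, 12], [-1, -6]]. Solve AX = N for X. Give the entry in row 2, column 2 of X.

A is on the left of X, so left-multiply by A⁻¹: X = A⁻¹N.
A has determinant -6; A⁻¹ = [[0, -1, -1], [-1/6, -1/3, -1/6], [1/3, 5/3, 7/3]].
X = A⁻¹N = [[0, -1, -1], [-1/6, -1/3, -1/6], [1/3, 5/3, 7/3]] · [[29, -12], [-2, 12], [-1, -6]] = [[3, -6], [-4, -1], [4, 2]].

-1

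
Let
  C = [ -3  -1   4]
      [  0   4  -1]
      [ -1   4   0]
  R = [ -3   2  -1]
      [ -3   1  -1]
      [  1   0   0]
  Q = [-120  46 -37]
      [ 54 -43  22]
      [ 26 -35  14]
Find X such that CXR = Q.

X = C⁻¹QR⁻¹ (apply C⁻¹ on the left and R⁻¹ on the right).
C has determinant 3; C⁻¹ = [[4/3, 16/3, -5], [1/3, 4/3, -1], [4/3, 13/3, -4]].
det R = -1, so R⁻¹ = [[0, 0, 1], [1, -1, 0], [1, -2, -3]].
C⁻¹Q = [[-2, 7, -2], [6, -7, 3], [-30, 15, -10]].
X = (C⁻¹Q)R⁻¹ = [[5, -3, 4], [-4, 1, -3], [5, 5, 0]].

X = [[5, -3, 4], [-4, 1, -3], [5, 5, 0]]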